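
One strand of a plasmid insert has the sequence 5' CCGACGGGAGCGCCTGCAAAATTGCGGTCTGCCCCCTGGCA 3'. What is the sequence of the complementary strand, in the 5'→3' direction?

The complement of CCGACGGGAGCGCCTGCAAAATTGCGGTCTGCCCCCTGGCA is GGCTGCCCTCGCGGACGTTTTAACGCCAGACGGGGGACCGT (A↔T, G↔C). DNA strands are antiparallel, so the complementary strand runs 3'→5'; reversing gives the 5'→3' form.

5'-TGCCAGGGGGCAGACCGCAATTTTGCAGGCGCTCCCGTCGG-3'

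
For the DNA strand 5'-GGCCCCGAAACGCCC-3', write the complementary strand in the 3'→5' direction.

Base-pairing A↔T, G↔C gives the complement. The complementary strand is antiparallel, so paired with a 5'→3' strand it runs 3'→5'.

3′-CCGGGGCTTTGCGGG-5′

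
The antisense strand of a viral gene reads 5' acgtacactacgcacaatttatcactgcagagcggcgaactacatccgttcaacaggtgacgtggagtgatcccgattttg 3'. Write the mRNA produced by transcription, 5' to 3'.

RNA polymerase reads the template 3'→5' and synthesizes mRNA 5'→3' by base-pairing (A→U, T→A, G↔C). The complement of the template is TGCATGTGATGCGTGTTAAATAGTGACGTCTCGCCGCTTGATGTAGGCAAGTTGTCCACTGCACCTCACTAGGGCTAAAAC; antiparallel, so 5'→3' the coding strand is CAAAATCGGGATCACTCCACGTCACCTGTTGAACGGATGTAGTTCGCCGCTCTGCAGTGATAAATTGTGCGTAGTGTACGT. Replace T with U for the mRNA.

5'-CAAAAUCGGGAUCACUCCACGUCACCUGUUGAACGGAUGUAGUUCGCCGCUCUGCAGUGAUAAAUUGUGCGUAGUGUACGU-3'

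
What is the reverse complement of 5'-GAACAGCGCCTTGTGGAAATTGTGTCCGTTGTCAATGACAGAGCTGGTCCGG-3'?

5'-CCGGACCAGCTCTGTCATTGACAACGGACACAATTTCCACAAGGCGCTGTTC-3'

Complement each base (A↔T, G↔C): CTTGTCGCGGAACACCTTTAACACAGGCAACAGTTACTGTCTCGACCAGGCC. Then reverse.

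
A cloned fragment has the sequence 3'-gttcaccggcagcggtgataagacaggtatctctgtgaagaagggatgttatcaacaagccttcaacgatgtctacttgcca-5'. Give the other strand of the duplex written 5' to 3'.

The strand is given 3'→5', so its complement runs 5'→3' in the same left-to-right order: pair each base A↔T, G↔C.

5'-CAAGTGGCCGTCGCCACTATTCTGTCCATAGAGACACTTCTTCCCTACAATAGTTGTTCGGAAGTTGCTACAGATGAACGGT-3'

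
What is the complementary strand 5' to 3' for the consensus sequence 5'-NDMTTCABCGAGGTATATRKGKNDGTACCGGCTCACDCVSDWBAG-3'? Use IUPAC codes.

5'-CTVWHSBGHGTGAGCCGGTACHNMCMYATATACCTCGVTGAAKHN-3'

Standard pairs A↔T, G↔C; ambiguity codes pair R↔Y, M↔K, W↔W, S↔S, B↔V, D↔H, N↔N. Complement (NHKAAGTVGCTCCATATAYMCMNHCATGGCCGAGTGHGBSHWVTC), then reverse for 5'→3'.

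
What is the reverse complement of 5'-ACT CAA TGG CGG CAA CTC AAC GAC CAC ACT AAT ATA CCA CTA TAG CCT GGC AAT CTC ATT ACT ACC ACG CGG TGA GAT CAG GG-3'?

5'-CCCTGATCTCACCGCGTGGTAGTAATGAGATTGCCAGGCTATAGTGGTATATTAGTGTGGTCGTTGAGTTGCCGCCATTGAGT-3'

Reading the sequence 3'→5' and pairing each base (A↔T, G↔C) gives the reverse complement directly.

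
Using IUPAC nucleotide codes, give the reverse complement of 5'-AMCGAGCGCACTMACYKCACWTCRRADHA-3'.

Standard pairs A↔T, G↔C; ambiguity codes pair R↔Y, M↔K, W↔W, D↔H. Complement (TKGCTCGCGTGAKTGRMGTGWAGYYTHDT), then reverse for 5'→3'.

5′-TDHTYYGAWGTGMRGTKAGTGCGCTCGKT-3′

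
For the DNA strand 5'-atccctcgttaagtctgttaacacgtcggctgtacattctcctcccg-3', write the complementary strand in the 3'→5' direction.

Base-pairing A↔T, G↔C gives the complement. The complementary strand is antiparallel, so paired with a 5'→3' strand it runs 3'→5'.

3'-TAGGGAGCAATTCAGACAATTGTGCAGCCGACATGTAAGAGGAGGGC-5'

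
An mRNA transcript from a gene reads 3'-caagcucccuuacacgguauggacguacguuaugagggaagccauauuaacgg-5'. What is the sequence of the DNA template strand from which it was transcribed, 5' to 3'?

5'-GTTCGAGGGAATGTGCCATACCTGCATGCAATACTCCCTTCGGTATAATTGCC-3'

Written 5'→3' the mRNA is GGCAAUUAUACCGAAGGGAGUAUUGCAUGCAGGUAUGGCACAUUCCCUCGAAC, so the coding DNA strand is GGCAATTATACCGAAGGGAGTATTGCATGCAGGTATGGCACATTCCCTCGAAC. The template is its reverse complement.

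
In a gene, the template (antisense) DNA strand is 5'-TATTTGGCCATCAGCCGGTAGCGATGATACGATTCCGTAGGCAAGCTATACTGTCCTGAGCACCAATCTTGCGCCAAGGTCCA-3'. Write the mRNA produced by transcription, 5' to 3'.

5′-UGGACCUUGGCGCAAGAUUGGUGCUCAGGACAGUAUAGCUUGCCUACGGAAUCGUAUCAUCGCUACCGGCUGAUGGCCAAAUA-3′

RNA polymerase reads the template 3'→5' and synthesizes mRNA 5'→3' by base-pairing (A→U, T→A, G↔C). The complement of the template is ATAAACCGGTAGTCGGCCATCGCTACTATGCTAAGGCATCCGTTCGATATGACAGGACTCGTGGTTAGAACGCGGTTCCAGGT; antiparallel, so 5'→3' the coding strand is TGGACCTTGGCGCAAGATTGGTGCTCAGGACAGTATAGCTTGCCTACGGAATCGTATCATCGCTACCGGCTGATGGCCAAATA. Replace T with U for the mRNA.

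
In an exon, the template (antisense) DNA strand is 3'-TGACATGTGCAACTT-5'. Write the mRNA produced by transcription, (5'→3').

5'-ACUGUACACGUUGAA-3'

Reading the template 3'→5' as shown, RNA polymerase pairs each base (A→U, T→A, G↔C) to build mRNA 5'→3' directly.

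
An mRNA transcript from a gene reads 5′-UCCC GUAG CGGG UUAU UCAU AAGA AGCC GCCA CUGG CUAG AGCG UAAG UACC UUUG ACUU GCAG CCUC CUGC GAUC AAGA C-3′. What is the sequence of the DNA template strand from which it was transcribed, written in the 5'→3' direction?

Replace U with T to get the coding DNA strand: TCCCGTAGCGGGTTATTCATAAGAAGCCGCCACTGGCTAGAGCGTAAGTACCTTTGACTTGCAGCCTCCTGCGATCAAGAC. The template strand is its reverse complement (complement AGGGCATCGCCCAATAAGTATTCTTCGGCGGTGACCGATCTCGCATTCATGGAAACTGAACGTCGGAGGACGCTAGTTCTG, then reverse).

5′-GTCTTGATCGCAGGAGGCTGCAAGTCAAAGGTACTTACGCTCTAGCCAGTGGCGGCTTCTTATGAATAACCCGCTACGGGA-3′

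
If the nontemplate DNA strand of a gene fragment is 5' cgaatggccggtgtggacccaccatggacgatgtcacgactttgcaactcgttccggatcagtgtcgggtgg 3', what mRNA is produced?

mRNA has the coding-strand sequence with U in place of T.

5'-CGAAUGGCCGGUGUGGACCCACCAUGGACGAUGUCACGACUUUGCAACUCGUUCCGGAUCAGUGUCGGGUGG-3'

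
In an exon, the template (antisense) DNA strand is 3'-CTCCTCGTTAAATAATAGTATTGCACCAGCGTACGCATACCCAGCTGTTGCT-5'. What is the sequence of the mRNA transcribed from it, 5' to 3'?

5'-GAGGAGCAAUUUAUUAUCAUAACGUGGUCGCAUGCGUAUGGGUCGACAACGA-3'

Reading the template 3'→5' as shown, RNA polymerase pairs each base (A→U, T→A, G↔C) to build mRNA 5'→3' directly.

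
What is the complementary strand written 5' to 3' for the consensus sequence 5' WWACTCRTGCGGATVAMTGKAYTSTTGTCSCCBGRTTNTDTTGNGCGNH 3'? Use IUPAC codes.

Standard pairs A↔T, G↔C; ambiguity codes pair R↔Y, M↔K, W↔W, S↔S, B↔V, D↔H, N↔N. Complement (WWTGAGYACGCCTABTKACMTRASAACAGSGGVCYAANAHAACNCGCND), then reverse for 5'→3'.

5'-DNCGCNCAAHANAAYCVGGSGACAASARTMCAKTBATCCGCAYGAGTWW-3'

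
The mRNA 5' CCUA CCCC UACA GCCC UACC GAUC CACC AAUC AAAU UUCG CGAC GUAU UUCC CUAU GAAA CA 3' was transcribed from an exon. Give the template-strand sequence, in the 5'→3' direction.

Replace U with T to get the coding DNA strand: CCTACCCCTACAGCCCTACCGATCCACCAATCAAATTTCGCGACGTATTTCCCTATGAAACA. The template strand is its reverse complement (complement GGATGGGGATGTCGGGATGGCTAGGTGGTTAGTTTAAAGCGCTGCATAAAGGGATACTTTGT, then reverse).

5'-TGTTTCATAGGGAAATACGTCGCGAAATTTGATTGGTGGATCGGTAGGGCTGTAGGGGTAGG-3'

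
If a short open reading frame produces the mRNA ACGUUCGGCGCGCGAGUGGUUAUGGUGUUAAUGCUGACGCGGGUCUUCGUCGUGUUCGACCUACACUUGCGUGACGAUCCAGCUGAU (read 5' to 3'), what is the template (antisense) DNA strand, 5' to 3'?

5′-ATCAGCTGGATCGTCACGCAAGTGTAGGTCGAACACGACGAAGACCCGCGTCAGCATTAACACCATAACCACTCGCGCGCCGAACGT-3′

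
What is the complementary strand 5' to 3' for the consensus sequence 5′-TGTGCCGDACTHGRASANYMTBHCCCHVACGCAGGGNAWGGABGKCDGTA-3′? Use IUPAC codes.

5'-TACHGMCVTCCWTNCCCTGCGTBDGGGDVAKRNTSTYCDAGTHCGGCACA-3'

Standard pairs A↔T, G↔C; ambiguity codes pair R↔Y, M↔K, W↔W, S↔S, B↔V, D↔H, N↔N. Complement (ACACGGCHTGADCYTSTNRKAVDGGGDBTGCGTCCCNTWCCTVCMGHCAT), then reverse for 5'→3'.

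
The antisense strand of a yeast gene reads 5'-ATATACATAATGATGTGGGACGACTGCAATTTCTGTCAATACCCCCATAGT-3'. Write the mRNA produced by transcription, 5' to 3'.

RNA polymerase reads the template 3'→5' and synthesizes mRNA 5'→3' by base-pairing (A→U, T→A, G↔C). The complement of the template is TATATGTATTACTACACCCTGCTGACGTTAAAGACAGTTATGGGGGTATCA; antiparallel, so 5'→3' the coding strand is ACTATGGGGGTATTGACAGAAATTGCAGTCGTCCCACATCATTATGTATAT. Replace T with U for the mRNA.

5'-ACUAUGGGGGUAUUGACAGAAAUUGCAGUCGUCCCACAUCAUUAUGUAUAU-3'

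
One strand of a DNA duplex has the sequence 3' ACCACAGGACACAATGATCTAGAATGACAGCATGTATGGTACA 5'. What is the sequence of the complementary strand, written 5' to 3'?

5'-TGGTGTCCTGTGTTACTAGATCTTACTGTCGTACATACCATGT-3'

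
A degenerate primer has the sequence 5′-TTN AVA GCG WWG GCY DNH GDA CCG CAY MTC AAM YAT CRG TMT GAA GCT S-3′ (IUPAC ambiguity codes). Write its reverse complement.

5′-SAGCTTCAKACYGATRKTTGAKRTGCGGTHCDNHRGCCWWCGCTBTNAA-3′

Standard pairs A↔T, G↔C; ambiguity codes pair R↔Y, M↔K, W↔W, S↔S, D↔H, V↔B, N↔N. Complement (AANTBTCGCWWCCGRHNDCHTGGCGTRKAGTTKRTAGYCAKACTTCGAS), then reverse for 5'→3'.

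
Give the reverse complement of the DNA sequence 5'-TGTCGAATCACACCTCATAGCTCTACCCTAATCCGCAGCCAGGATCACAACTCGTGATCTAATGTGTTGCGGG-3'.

5'-CCCGCAACACATTAGATCACGAGTTGTGATCCTGGCTGCGGATTAGGGTAGAGCTATGAGGTGTGATTCGACA-3'

Complement each base (A↔T, G↔C): ACAGCTTAGTGTGGAGTATCGAGATGGGATTAGGCGTCGGTCCTAGTGTTGAGCACTAGATTACACAACGCCC. Then reverse.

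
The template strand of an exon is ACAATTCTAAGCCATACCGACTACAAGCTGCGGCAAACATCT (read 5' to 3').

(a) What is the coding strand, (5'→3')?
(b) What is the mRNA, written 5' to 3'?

(a) The coding strand is the reverse complement of the template: complement TGTTAAGATTCGGTATGGCTGATGTTCGACGCCGTTTGTAGA, then reverse.
(b) mRNA has the coding-strand sequence with T→U.

(a) 5′-AGATGTTTGCCGCAGCTTGTAGTCGGTATGGCTTAGAATTGT-3′
(b) 5'-AGAUGUUUGCCGCAGCUUGUAGUCGGUAUGGCUUAGAAUUGU-3'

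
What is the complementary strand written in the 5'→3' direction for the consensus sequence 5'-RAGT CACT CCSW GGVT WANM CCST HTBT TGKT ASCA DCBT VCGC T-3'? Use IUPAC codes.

5'-AGCGBAVGHTGSTAMCAAVADASGGKNTWABCCWSGGAGTGACTY-3'

Standard pairs A↔T, G↔C; ambiguity codes pair R↔Y, M↔K, W↔W, S↔S, B↔V, D↔H, N↔N. Complement (YTCAGTGAGGSWCCBAWTNKGGSADAVAACMATSGTHGVABGCGA), then reverse for 5'→3'.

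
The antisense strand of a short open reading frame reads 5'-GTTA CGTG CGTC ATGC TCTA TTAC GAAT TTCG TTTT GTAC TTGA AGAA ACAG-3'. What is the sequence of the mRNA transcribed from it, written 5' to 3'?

The mRNA has the sequence of the coding strand (reverse complement of the template) with T→U. Reverse complement of GTTACGTGCGTCATGCTCTATTACGAATTTCGTTTTGTACTTGAAGAAACAG is CTGTTTCTTCAAGTACAAAACGAAATTCGTAATAGAGCATGACGCACGTAAC; then T→U.

5'-CUGUUUCUUCAAGUACAAAACGAAAUUCGUAAUAGAGCAUGACGCACGUAAC-3'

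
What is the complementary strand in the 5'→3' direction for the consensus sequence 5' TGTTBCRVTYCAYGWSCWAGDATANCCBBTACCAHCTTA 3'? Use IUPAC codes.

5'-TAAGDTGGTAVVGGNTATHCTWGSWCRTGRABYGVAACA-3'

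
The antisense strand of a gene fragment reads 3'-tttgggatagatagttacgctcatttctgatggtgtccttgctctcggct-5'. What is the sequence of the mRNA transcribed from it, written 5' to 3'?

Reading the template 3'→5' as shown, RNA polymerase pairs each base (A→U, T→A, G↔C) to build mRNA 5'→3' directly.

5'-AAACCCUAUCUAUCAAUGCGAGUAAAGACUACCACAGGAACGAGAGCCGA-3'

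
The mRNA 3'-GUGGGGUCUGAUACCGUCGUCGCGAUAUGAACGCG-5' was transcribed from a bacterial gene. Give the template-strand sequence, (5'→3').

5'-CACCCCAGACTATGGCAGCAGCGCTATACTTGCGC-3'

Written 5'→3' the mRNA is GCGCAAGUAUAGCGCUGCUGCCAUAGUCUGGGGUG, so the coding DNA strand is GCGCAAGTATAGCGCTGCTGCCATAGTCTGGGGTG. The template is its reverse complement.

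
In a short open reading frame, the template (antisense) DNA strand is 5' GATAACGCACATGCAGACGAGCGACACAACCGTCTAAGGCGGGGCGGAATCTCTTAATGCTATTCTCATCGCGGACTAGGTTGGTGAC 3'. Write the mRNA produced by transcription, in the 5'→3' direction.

RNA polymerase reads the template 3'→5' and synthesizes mRNA 5'→3' by base-pairing (A→U, T→A, G↔C). The complement of the template is CTATTGCGTGTACGTCTGCTCGCTGTGTTGGCAGATTCCGCCCCGCCTTAGAGAATTACGATAAGAGTAGCGCCTGATCCAACCACTG; antiparallel, so 5'→3' the coding strand is GTCACCAACCTAGTCCGCGATGAGAATAGCATTAAGAGATTCCGCCCCGCCTTAGACGGTTGTGTCGCTCGTCTGCATGTGCGTTATC. Replace T with U for the mRNA.

5'-GUCACCAACCUAGUCCGCGAUGAGAAUAGCAUUAAGAGAUUCCGCCCCGCCUUAGACGGUUGUGUCGCUCGUCUGCAUGUGCGUUAUC-3'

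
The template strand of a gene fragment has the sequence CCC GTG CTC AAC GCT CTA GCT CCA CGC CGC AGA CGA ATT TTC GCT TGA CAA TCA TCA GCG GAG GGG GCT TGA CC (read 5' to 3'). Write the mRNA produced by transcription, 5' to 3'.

5'-GGUCAAGCCCCCUCCGCUGAUGAUUGUCAAGCGAAAAUUCGUCUGCGGCGUGGAGCUAGAGCGUUGAGCACGGG-3'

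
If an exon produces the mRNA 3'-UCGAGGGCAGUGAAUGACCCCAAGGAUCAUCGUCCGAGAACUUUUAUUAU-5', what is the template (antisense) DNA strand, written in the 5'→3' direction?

5'-AGCTCCCGTCACTTACTGGGGTTCCTAGTAGCAGGCTCTTGAAAATAATA-3'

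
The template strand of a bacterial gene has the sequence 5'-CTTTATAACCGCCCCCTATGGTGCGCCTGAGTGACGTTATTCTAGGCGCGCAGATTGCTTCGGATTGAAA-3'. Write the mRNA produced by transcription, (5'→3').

The mRNA has the sequence of the coding strand (reverse complement of the template) with T→U. Reverse complement of CTTTATAACCGCCCCCTATGGTGCGCCTGAGTGACGTTATTCTAGGCGCGCAGATTGCTTCGGATTGAAA is TTTCAATCCGAAGCAATCTGCGCGCCTAGAATAACGTCACTCAGGCGCACCATAGGGGGCGGTTATAAAG; then T→U.

5'-UUUCAAUCCGAAGCAAUCUGCGCGCCUAGAAUAACGUCACUCAGGCGCACCAUAGGGGGCGGUUAUAAAG-3'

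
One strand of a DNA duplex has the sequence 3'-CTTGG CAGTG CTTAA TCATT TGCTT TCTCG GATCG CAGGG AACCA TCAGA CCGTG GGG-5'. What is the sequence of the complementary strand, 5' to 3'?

The strand is given 3'→5', so its complement runs 5'→3' in the same left-to-right order: pair each base A↔T, G↔C.

5'-GAACCGTCACGAATTAGTAAACGAAAGAGCCTAGCGTCCCTTGGTAGTCTGGCACCCC-3'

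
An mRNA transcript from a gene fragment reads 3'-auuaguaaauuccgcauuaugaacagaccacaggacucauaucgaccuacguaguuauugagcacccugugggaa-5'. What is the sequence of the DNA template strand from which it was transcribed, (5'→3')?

5'-TAATCATTTAAGGCGTAATACTTGTCTGGTGTCCTGAGTATAGCTGGATGCATCAATAACTCGTGGGACACCCTT-3'

Written 5'→3' the mRNA is AAGGGUGUCCCACGAGUUAUUGAUGCAUCCAGCUAUACUCAGGACACCAGACAAGUAUUACGCCUUAAAUGAUUA, so the coding DNA strand is AAGGGTGTCCCACGAGTTATTGATGCATCCAGCTATACTCAGGACACCAGACAAGTATTACGCCTTAAATGATTA. The template is its reverse complement.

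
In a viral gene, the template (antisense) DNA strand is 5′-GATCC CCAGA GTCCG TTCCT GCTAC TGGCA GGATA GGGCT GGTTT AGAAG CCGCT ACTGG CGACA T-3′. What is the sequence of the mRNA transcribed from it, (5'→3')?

The mRNA has the sequence of the coding strand (reverse complement of the template) with T→U. Reverse complement of GATCCCCAGAGTCCGTTCCTGCTACTGGCAGGATAGGGCTGGTTTAGAAGCCGCTACTGGCGACAT is ATGTCGCCAGTAGCGGCTTCTAAACCAGCCCTATCCTGCCAGTAGCAGGAACGGACTCTGGGGATC; then T→U.

5′-AUGUCGCCAGUAGCGGCUUCUAAACCAGCCCUAUCCUGCCAGUAGCAGGAACGGACUCUGGGGAUC-3′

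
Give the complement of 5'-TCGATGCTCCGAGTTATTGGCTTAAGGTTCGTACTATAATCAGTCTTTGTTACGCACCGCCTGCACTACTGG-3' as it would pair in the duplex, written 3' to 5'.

Base-pairing A↔T, G↔C gives the complement. The complementary strand is antiparallel, so paired with a 5'→3' strand it runs 3'→5'.

3'-AGCTACGAGGCTCAATAACCGAATTCCAAGCATGATATTAGTCAGAAACAATGCGTGGCGGACGTGATGACC-5'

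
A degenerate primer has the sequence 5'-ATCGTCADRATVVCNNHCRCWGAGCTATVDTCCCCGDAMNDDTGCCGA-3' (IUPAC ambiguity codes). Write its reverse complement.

5′-TCGGCAHHNKTHCGGGGAHBATAGCTCWGYGDNNGBBATYHTGACGAT-3′

Standard pairs A↔T, G↔C; ambiguity codes pair R↔Y, M↔K, W↔W, D↔H, V↔B, N↔N. Complement (TAGCAGTHYTABBGNNDGYGWCTCGATABHAGGGGCHTKNHHACGGCT), then reverse for 5'→3'.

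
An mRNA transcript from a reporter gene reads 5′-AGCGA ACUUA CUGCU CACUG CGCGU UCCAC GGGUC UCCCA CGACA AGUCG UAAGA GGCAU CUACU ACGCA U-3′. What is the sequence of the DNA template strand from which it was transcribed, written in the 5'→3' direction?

Replace U with T to get the coding DNA strand: AGCGAACTTACTGCTCACTGCGCGTTCCACGGGTCTCCCACGACAAGTCGTAAGAGGCATCTACTACGCAT. The template strand is its reverse complement (complement TCGCTTGAATGACGAGTGACGCGCAAGGTGCCCAGAGGGTGCTGTTCAGCATTCTCCGTAGATGATGCGTA, then reverse).

5'-ATGCGTAGTAGATGCCTCTTACGACTTGTCGTGGGAGACCCGTGGAACGCGCAGTGAGCAGTAAGTTCGCT-3'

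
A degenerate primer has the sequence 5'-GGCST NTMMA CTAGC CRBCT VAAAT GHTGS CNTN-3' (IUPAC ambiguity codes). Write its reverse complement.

5′-NANGSCADCATTTBAGVYGGCTAGTKKANASGCC-3′

Standard pairs A↔T, G↔C; ambiguity codes pair R↔Y, M↔K, S↔S, B↔V, H↔D, N↔N. Complement (CCGSANAKKTGATCGGYVGABTTTACDACSGNAN), then reverse for 5'→3'.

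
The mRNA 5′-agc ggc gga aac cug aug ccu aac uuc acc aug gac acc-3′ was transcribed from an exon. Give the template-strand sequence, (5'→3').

Replace U with T to get the coding DNA strand: AGCGGCGGAAACCTGATGCCTAACTTCACCATGGACACC. The template strand is its reverse complement (complement TCGCCGCCTTTGGACTACGGATTGAAGTGGTACCTGTGG, then reverse).

5'-GGTGTCCATGGTGAAGTTAGGCATCAGGTTTCCGCCGCT-3'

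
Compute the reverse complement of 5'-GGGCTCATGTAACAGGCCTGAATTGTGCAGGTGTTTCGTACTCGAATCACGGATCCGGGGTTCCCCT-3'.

5'-AGGGGAACCCCGGATCCGTGATTCGAGTACGAAACACCTGCACAATTCAGGCCTGTTACATGAGCCC-3'

Reading the sequence 3'→5' and pairing each base (A↔T, G↔C) gives the reverse complement directly.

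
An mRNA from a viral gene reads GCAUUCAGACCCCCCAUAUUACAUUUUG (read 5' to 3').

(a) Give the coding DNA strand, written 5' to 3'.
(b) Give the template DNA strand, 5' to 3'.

(a) 5′-GCATTCAGACCCCCCATATTACATTTTG-3′
(b) 5'-CAAAATGTAATATGGGGGGTCTGAATGC-3'

(a) The coding strand matches the mRNA with U→T.
(b) The template strand is the reverse complement of the coding strand.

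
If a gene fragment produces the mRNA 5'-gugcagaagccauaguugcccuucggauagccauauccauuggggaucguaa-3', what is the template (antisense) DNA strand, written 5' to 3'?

Replace U with T to get the coding DNA strand: GTGCAGAAGCCATAGTTGCCCTTCGGATAGCCATATCCATTGGGGATCGTAA. The template strand is its reverse complement (complement CACGTCTTCGGTATCAACGGGAAGCCTATCGGTATAGGTAACCCCTAGCATT, then reverse).

5′-TTACGATCCCCAATGGATATGGCTATCCGAAGGGCAACTATGGCTTCTGCAC-3′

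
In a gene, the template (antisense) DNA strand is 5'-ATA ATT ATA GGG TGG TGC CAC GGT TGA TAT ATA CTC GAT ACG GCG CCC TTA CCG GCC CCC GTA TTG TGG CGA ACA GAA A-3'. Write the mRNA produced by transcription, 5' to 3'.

5'-UUUCUGUUCGCCACAAUACGGGGGCCGGUAAGGGCGCCGUAUCGAGUAUAUAUCAACCGUGGCACCACCCUAUAAUUAU-3'

The mRNA has the sequence of the coding strand (reverse complement of the template) with T→U. Reverse complement of ATAATTATAGGGTGGTGCCACGGTTGATATATACTCGATACGGCGCCCTTACCGGCCCCCGTATTGTGGCGAACAGAAA is TTTCTGTTCGCCACAATACGGGGGCCGGTAAGGGCGCCGTATCGAGTATATATCAACCGTGGCACCACCCTATAATTAT; then T→U.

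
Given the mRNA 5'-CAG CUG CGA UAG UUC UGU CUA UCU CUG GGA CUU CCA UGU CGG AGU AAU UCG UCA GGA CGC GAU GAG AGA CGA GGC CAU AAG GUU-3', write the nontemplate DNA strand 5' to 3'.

5'-CAGCTGCGATAGTTCTGTCTATCTCTGGGACTTCCATGTCGGAGTAATTCGTCAGGACGCGATGAGAGACGAGGCCATAAGGTT-3'

The coding DNA strand has the same 5'→3' sequence as the mRNA with U replaced by T.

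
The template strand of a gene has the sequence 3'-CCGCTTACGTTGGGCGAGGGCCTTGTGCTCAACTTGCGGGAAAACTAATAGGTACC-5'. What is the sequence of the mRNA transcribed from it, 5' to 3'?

5′-GGCGAAUGCAACCCGCUCCCGGAACACGAGUUGAACGCCCUUUUGAUUAUCCAUGG-3′

Reading the template 3'→5' as shown, RNA polymerase pairs each base (A→U, T→A, G↔C) to build mRNA 5'→3' directly.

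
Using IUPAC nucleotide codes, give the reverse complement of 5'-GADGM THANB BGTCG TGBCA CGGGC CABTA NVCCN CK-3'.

Standard pairs A↔T, G↔C; ambiguity codes pair M↔K, B↔V, D↔H, N↔N. Complement (CTHCKADTNVVCAGCACVGTGCCCGGTVATNBGGNGM), then reverse for 5'→3'.

5'-MGNGGBNTAVTGGCCCGTGVCACGACVVNTDAKCHTC-3'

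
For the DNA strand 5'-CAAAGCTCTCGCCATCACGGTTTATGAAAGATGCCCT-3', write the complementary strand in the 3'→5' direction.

3'-GTTTCGAGAGCGGTAGTGCCAAATACTTTCTACGGGA-5'

Base-pairing A↔T, G↔C gives the complement. The complementary strand is antiparallel, so paired with a 5'→3' strand it runs 3'→5'.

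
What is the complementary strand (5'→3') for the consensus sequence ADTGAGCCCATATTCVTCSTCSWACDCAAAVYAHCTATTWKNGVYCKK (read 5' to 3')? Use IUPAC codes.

5'-MMGRBCNMWAATAGDTRBTTTGHGTWSGASGABGAATATGGGCTCAHT-3'

Standard pairs A↔T, G↔C; ambiguity codes pair Y↔R, K↔M, W↔W, S↔S, D↔H, V↔B, N↔N. Complement (THACTCGGGTATAAGBAGSAGSWTGHGTTTBRTDGATAAWMNCBRGMM), then reverse for 5'→3'.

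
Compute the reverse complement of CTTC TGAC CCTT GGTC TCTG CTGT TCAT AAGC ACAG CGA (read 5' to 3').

5'-TCGCTGTGCTTATGAACAGCAGAGACCAAGGGTCAGAAG-3'

Reading the sequence 3'→5' and pairing each base (A↔T, G↔C) gives the reverse complement directly.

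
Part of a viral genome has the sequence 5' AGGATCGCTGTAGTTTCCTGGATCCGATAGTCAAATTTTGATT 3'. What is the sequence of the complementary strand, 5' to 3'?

The complement of AGGATCGCTGTAGTTTCCTGGATCCGATAGTCAAATTTTGATT is TCCTAGCGACATCAAAGGACCTAGGCTATCAGTTTAAAACTAA (A↔T, G↔C). DNA strands are antiparallel, so the complementary strand runs 3'→5'; reversing gives the 5'→3' form.

5′-AATCAAAATTTGACTATCGGATCCAGGAAACTACAGCGATCCT-3′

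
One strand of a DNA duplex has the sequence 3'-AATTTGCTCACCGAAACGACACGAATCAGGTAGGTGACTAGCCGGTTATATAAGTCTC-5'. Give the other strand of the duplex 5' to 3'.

The strand is given 3'→5', so its complement runs 5'→3' in the same left-to-right order: pair each base A↔T, G↔C.

5'-TTAAACGAGTGGCTTTGCTGTGCTTAGTCCATCCACTGATCGGCCAATATATTCAGAG-3'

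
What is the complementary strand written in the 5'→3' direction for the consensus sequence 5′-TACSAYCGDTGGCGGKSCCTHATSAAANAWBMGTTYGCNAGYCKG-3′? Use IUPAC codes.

Standard pairs A↔T, G↔C; ambiguity codes pair Y↔R, M↔K, W↔W, S↔S, B↔V, D↔H, N↔N. Complement (ATGSTRGCHACCGCCMSGGADTASTTTNTWVKCAARCGNTCRGMC), then reverse for 5'→3'.

5'-CMGRCTNGCRAACKVWTNTTTSATDAGGSMCCGCCAHCGRTSGTA-3'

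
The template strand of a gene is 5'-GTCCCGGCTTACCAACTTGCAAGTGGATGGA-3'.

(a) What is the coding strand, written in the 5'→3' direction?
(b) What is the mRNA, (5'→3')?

(a) 5′-TCCATCCACTTGCAAGTTGGTAAGCCGGGAC-3′
(b) 5'-UCCAUCCACUUGCAAGUUGGUAAGCCGGGAC-3'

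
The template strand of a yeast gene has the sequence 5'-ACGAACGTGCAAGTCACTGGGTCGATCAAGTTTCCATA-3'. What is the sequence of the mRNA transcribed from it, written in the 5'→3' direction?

5'-UAUGGAAACUUGAUCGACCCAGUGACUUGCACGUUCGU-3'

The mRNA has the sequence of the coding strand (reverse complement of the template) with T→U. Reverse complement of ACGAACGTGCAAGTCACTGGGTCGATCAAGTTTCCATA is TATGGAAACTTGATCGACCCAGTGACTTGCACGTTCGT; then T→U.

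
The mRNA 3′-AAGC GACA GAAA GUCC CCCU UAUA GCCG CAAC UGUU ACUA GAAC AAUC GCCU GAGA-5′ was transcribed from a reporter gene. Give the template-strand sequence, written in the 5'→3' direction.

5′-TTCGCTGTCTTTCAGGGGGAATATCGGCGTTGACAATGATCTTGTTAGCGGACTCT-3′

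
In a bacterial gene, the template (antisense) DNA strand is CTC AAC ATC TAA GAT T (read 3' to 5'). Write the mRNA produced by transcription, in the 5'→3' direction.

Reading the template 3'→5' as shown, RNA polymerase pairs each base (A→U, T→A, G↔C) to build mRNA 5'→3' directly.

5'-GAGUUGUAGAUUCUAA-3'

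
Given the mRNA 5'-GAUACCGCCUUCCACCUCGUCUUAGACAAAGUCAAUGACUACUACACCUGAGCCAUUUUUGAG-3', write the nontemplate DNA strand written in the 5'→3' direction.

The coding DNA strand has the same 5'→3' sequence as the mRNA with U replaced by T.

5'-GATACCGCCTTCCACCTCGTCTTAGACAAAGTCAATGACTACTACACCTGAGCCATTTTTGAG-3'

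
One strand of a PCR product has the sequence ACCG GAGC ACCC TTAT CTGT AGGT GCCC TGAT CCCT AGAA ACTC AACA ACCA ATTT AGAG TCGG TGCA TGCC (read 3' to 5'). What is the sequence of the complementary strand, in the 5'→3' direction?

The strand is given 3'→5', so its complement runs 5'→3' in the same left-to-right order: pair each base A↔T, G↔C.

5'-TGGCCTCGTGGGAATAGACATCCACGGGACTAGGGATCTTTGAGTTGTTGGTTAAATCTCAGCCACGTACGG-3'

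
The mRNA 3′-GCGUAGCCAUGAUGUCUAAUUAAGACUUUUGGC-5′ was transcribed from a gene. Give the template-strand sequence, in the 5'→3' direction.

Written 5'→3' the mRNA is CGGUUUUCAGAAUUAAUCUGUAGUACCGAUGCG, so the coding DNA strand is CGGTTTTCAGAATTAATCTGTAGTACCGATGCG. The template is its reverse complement.

5'-CGCATCGGTACTACAGATTAATTCTGAAAACCG-3'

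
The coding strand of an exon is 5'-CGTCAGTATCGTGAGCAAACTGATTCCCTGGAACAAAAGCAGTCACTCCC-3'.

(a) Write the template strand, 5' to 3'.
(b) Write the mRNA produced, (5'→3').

(a) 5'-GGGAGTGACTGCTTTTGTTCCAGGGAATCAGTTTGCTCACGATACTGACG-3'
(b) 5'-CGUCAGUAUCGUGAGCAAACUGAUUCCCUGGAACAAAAGCAGUCACUCCC-3'

(a) The template strand is the reverse complement of the coding strand: complement GCAGTCATAGCACTCGTTTGACTAAGGGACCTTGTTTTCGTCAGTGAGGG, then reverse.
(b) mRNA matches the coding strand with T→U.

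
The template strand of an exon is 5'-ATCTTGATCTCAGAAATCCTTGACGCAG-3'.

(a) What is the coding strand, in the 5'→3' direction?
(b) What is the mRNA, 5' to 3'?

(a) 5'-CTGCGTCAAGGATTTCTGAGATCAAGAT-3'
(b) 5'-CUGCGUCAAGGAUUUCUGAGAUCAAGAU-3'

(a) The coding strand is the reverse complement of the template: complement TAGAACTAGAGTCTTTAGGAACTGCGTC, then reverse.
(b) mRNA has the coding-strand sequence with T→U.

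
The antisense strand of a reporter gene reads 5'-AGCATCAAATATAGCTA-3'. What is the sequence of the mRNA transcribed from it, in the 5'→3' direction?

The mRNA has the sequence of the coding strand (reverse complement of the template) with T→U. Reverse complement of AGCATCAAATATAGCTA is TAGCTATATTTGATGCT; then T→U.

5'-UAGCUAUAUUUGAUGCU-3'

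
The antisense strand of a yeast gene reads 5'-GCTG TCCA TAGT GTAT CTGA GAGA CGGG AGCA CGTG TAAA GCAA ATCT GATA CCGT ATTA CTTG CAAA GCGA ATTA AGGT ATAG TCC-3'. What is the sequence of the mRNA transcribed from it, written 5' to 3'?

5'-GGACUAUACCUUAAUUCGCUUUGCAAGUAAUACGGUAUCAGAUUUGCUUUACACGUGCUCCCGUCUCUCAGAUACACUAUGGACAGC-3'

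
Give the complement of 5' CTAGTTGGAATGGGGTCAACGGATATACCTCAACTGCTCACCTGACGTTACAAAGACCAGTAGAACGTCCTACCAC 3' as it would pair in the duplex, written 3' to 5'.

3'-GATCAACCTTACCCCAGTTGCCTATATGGAGTTGACGAGTGGACTGCAATGTTTCTGGTCATCTTGCAGGATGGTG-5'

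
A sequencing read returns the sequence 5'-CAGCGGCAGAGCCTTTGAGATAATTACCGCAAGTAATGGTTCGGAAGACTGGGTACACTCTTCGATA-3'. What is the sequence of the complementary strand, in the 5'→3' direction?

5'-TATCGAAGAGTGTACCCAGTCTTCCGAACCATTACTTGCGGTAATTATCTCAAAGGCTCTGCCGCTG-3'

The complement of CAGCGGCAGAGCCTTTGAGATAATTACCGCAAGTAATGGTTCGGAAGACTGGGTACACTCTTCGATA is GTCGCCGTCTCGGAAACTCTATTAATGGCGTTCATTACCAAGCCTTCTGACCCATGTGAGAAGCTAT (A↔T, G↔C). DNA strands are antiparallel, so the complementary strand runs 3'→5'; reversing gives the 5'→3' form.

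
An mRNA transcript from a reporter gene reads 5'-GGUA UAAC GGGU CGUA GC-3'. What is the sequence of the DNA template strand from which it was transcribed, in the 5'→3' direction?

5'-GCTACGACCCGTTATACC-3'

Replace U with T to get the coding DNA strand: GGTATAACGGGTCGTAGC. The template strand is its reverse complement (complement CCATATTGCCCAGCATCG, then reverse).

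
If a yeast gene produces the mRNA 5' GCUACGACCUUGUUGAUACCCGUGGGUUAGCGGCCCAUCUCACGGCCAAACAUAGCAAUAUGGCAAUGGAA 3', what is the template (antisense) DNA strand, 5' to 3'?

Replace U with T to get the coding DNA strand: GCTACGACCTTGTTGATACCCGTGGGTTAGCGGCCCATCTCACGGCCAAACATAGCAATATGGCAATGGAA. The template strand is its reverse complement (complement CGATGCTGGAACAACTATGGGCACCCAATCGCCGGGTAGAGTGCCGGTTTGTATCGTTATACCGTTACCTT, then reverse).

5'-TTCCATTGCCATATTGCTATGTTTGGCCGTGAGATGGGCCGCTAACCCACGGGTATCAACAAGGTCGTAGC-3'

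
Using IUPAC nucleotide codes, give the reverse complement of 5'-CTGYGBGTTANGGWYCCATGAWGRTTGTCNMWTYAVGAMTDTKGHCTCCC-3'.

Standard pairs A↔T, G↔C; ambiguity codes pair R↔Y, M↔K, W↔W, B↔V, D↔H, N↔N. Complement (GACRCVCAATNCCWRGGTACTWCYAACAGNKWARTBCTKAHAMCDGAGGG), then reverse for 5'→3'.

5'-GGGAGDCMAHAKTCBTRAWKNGACAAYCWTCATGGRWCCNTAACVCRCAG-3'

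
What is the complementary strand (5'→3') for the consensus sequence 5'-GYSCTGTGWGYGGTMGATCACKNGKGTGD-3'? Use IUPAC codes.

5'-HCACMCNMGTGATCKACCRCWCACAGSRC-3'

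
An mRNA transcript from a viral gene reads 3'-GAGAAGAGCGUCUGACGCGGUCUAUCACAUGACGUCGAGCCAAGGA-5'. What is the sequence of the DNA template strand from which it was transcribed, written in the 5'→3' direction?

5'-CTCTTCTCGCAGACTGCGCCAGATAGTGTACTGCAGCTCGGTTCCT-3'

Written 5'→3' the mRNA is AGGAACCGAGCUGCAGUACACUAUCUGGCGCAGUCUGCGAGAAGAG, so the coding DNA strand is AGGAACCGAGCTGCAGTACACTATCTGGCGCAGTCTGCGAGAAGAG. The template is its reverse complement.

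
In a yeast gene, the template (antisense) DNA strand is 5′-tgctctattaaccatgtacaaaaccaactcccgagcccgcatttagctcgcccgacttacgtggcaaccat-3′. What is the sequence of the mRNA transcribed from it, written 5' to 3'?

RNA polymerase reads the template 3'→5' and synthesizes mRNA 5'→3' by base-pairing (A→U, T→A, G↔C). The complement of the template is ACGAGATAATTGGTACATGTTTTGGTTGAGGGCTCGGGCGTAAATCGAGCGGGCTGAATGCACCGTTGGTA; antiparallel, so 5'→3' the coding strand is ATGGTTGCCACGTAAGTCGGGCGAGCTAAATGCGGGCTCGGGAGTTGGTTTTGTACATGGTTAATAGAGCA. Replace T with U for the mRNA.

5'-AUGGUUGCCACGUAAGUCGGGCGAGCUAAAUGCGGGCUCGGGAGUUGGUUUUGUACAUGGUUAAUAGAGCA-3'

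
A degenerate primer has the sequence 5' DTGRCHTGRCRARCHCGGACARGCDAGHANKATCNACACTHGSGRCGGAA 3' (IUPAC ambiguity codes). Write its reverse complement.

5'-TTCCGYCSCDAGTGTNGATMNTDCTHGCYTGTCCGDGYTYGYCADGYCAH-3'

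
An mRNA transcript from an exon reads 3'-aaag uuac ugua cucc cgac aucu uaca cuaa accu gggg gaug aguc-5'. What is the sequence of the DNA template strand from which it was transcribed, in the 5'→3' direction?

5′-TTTCAATGACATGAGGGCTGTAGAATGTGATTTGGACCCCCTACTCAG-3′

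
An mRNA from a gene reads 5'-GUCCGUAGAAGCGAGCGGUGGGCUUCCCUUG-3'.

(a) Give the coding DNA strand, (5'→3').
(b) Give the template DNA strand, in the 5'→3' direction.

(a) The coding strand matches the mRNA with U→T.
(b) The template strand is the reverse complement of the coding strand.

(a) 5'-GTCCGTAGAAGCGAGCGGTGGGCTTCCCTTG-3'
(b) 5′-CAAGGGAAGCCCACCGCTCGCTTCTACGGAC-3′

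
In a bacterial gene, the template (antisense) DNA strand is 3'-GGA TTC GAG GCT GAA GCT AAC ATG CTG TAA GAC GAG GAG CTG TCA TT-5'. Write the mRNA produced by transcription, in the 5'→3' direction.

5′-CCUAAGCUCCGACUUCGAUUGUACGACAUUCUGCUCCUCGACAGUAA-3′

Reading the template 3'→5' as shown, RNA polymerase pairs each base (A→U, T→A, G↔C) to build mRNA 5'→3' directly.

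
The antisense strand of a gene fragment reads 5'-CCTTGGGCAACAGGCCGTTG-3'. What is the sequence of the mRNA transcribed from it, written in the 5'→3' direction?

5'-CAACGGCCUGUUGCCCAAGG-3'

The mRNA has the sequence of the coding strand (reverse complement of the template) with T→U. Reverse complement of CCTTGGGCAACAGGCCGTTG is CAACGGCCTGTTGCCCAAGG; then T→U.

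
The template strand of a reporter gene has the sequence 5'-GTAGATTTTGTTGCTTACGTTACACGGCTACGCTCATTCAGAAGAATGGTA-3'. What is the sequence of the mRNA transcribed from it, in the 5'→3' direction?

5'-UACCAUUCUUCUGAAUGAGCGUAGCCGUGUAACGUAAGCAACAAAAUCUAC-3'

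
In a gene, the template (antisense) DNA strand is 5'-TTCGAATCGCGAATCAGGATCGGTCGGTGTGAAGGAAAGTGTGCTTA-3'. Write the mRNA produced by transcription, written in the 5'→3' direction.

5'-UAAGCACACUUUCCUUCACACCGACCGAUCCUGAUUCGCGAUUCGAA-3'

RNA polymerase reads the template 3'→5' and synthesizes mRNA 5'→3' by base-pairing (A→U, T→A, G↔C). The complement of the template is AAGCTTAGCGCTTAGTCCTAGCCAGCCACACTTCCTTTCACACGAAT; antiparallel, so 5'→3' the coding strand is TAAGCACACTTTCCTTCACACCGACCGATCCTGATTCGCGATTCGAA. Replace T with U for the mRNA.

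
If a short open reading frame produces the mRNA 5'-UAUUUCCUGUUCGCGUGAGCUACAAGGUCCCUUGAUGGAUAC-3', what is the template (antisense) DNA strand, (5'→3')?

5'-GTATCCATCAAGGGACCTTGTAGCTCACGCGAACAGGAAATA-3'

Replace U with T to get the coding DNA strand: TATTTCCTGTTCGCGTGAGCTACAAGGTCCCTTGATGGATAC. The template strand is its reverse complement (complement ATAAAGGACAAGCGCACTCGATGTTCCAGGGAACTACCTATG, then reverse).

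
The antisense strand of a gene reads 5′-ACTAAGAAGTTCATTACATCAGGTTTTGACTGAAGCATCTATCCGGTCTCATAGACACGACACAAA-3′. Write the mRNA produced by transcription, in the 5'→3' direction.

The mRNA has the sequence of the coding strand (reverse complement of the template) with T→U. Reverse complement of ACTAAGAAGTTCATTACATCAGGTTTTGACTGAAGCATCTATCCGGTCTCATAGACACGACACAAA is TTTGTGTCGTGTCTATGAGACCGGATAGATGCTTCAGTCAAAACCTGATGTAATGAACTTCTTAGT; then T→U.

5′-UUUGUGUCGUGUCUAUGAGACCGGAUAGAUGCUUCAGUCAAAACCUGAUGUAAUGAACUUCUUAGU-3′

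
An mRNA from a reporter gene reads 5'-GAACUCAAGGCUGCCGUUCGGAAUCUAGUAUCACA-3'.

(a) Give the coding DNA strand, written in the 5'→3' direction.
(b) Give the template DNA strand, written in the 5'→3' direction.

(a) 5'-GAACTCAAGGCTGCCGTTCGGAATCTAGTATCACA-3'
(b) 5′-TGTGATACTAGATTCCGAACGGCAGCCTTGAGTTC-3′

(a) The coding strand matches the mRNA with U→T.
(b) The template strand is the reverse complement of the coding strand.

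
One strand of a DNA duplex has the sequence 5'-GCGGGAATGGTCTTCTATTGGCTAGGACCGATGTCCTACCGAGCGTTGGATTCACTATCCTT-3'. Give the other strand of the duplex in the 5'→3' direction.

Pairing A↔T and G↔C gives CGCCCTTACCAGAAGATAACCGATCCTGGCTACAGGATGGCTCGCAACCTAAGTGATAGGAA, running 3'→5'. Reverse for the 5'→3' convention.

5'-AAGGATAGTGAATCCAACGCTCGGTAGGACATCGGTCCTAGCCAATAGAAGACCATTCCCGC-3'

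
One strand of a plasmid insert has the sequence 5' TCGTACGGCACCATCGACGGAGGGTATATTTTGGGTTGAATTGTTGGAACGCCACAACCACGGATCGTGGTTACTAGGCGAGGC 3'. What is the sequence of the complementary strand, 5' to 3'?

The complement of TCGTACGGCACCATCGACGGAGGGTATATTTTGGGTTGAATTGTTGGAACGCCACAACCACGGATCGTGGTTACTAGGCGAGGC is AGCATGCCGTGGTAGCTGCCTCCCATATAAAACCCAACTTAACAACCTTGCGGTGTTGGTGCCTAGCACCAATGATCCGCTCCG (A↔T, G↔C). DNA strands are antiparallel, so the complementary strand runs 3'→5'; reversing gives the 5'→3' form.

5'-GCCTCGCCTAGTAACCACGATCCGTGGTTGTGGCGTTCCAACAATTCAACCCAAAATATACCCTCCGTCGATGGTGCCGTACGA-3'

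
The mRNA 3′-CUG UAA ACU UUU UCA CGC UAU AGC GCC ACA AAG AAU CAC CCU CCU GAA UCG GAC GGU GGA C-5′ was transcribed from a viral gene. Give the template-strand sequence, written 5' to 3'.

Written 5'→3' the mRNA is CAGGUGGCAGGCUAAGUCCUCCCACUAAGAAACACCGCGAUAUCGCACUUUUUCAAAUGUC, so the coding DNA strand is CAGGTGGCAGGCTAAGTCCTCCCACTAAGAAACACCGCGATATCGCACTTTTTCAAATGTC. The template is its reverse complement.

5'-GACATTTGAAAAAGTGCGATATCGCGGTGTTTCTTAGTGGGAGGACTTAGCCTGCCACCTG-3'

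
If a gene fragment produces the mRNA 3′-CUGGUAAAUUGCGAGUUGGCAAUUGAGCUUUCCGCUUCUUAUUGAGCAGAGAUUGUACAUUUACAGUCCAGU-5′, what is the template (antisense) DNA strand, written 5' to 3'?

Written 5'→3' the mRNA is UGACCUGACAUUUACAUGUUAGAGACGAGUUAUUCUUCGCCUUUCGAGUUAACGGUUGAGCGUUAAAUGGUC, so the coding DNA strand is TGACCTGACATTTACATGTTAGAGACGAGTTATTCTTCGCCTTTCGAGTTAACGGTTGAGCGTTAAATGGTC. The template is its reverse complement.

5′-GACCATTTAACGCTCAACCGTTAACTCGAAAGGCGAAGAATAACTCGTCTCTAACATGTAAATGTCAGGTCA-3′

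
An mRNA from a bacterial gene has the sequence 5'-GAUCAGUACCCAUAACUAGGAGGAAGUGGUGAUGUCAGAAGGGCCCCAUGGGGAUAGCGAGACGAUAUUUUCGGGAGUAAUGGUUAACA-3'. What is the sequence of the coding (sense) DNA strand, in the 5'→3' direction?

The coding DNA strand has the same 5'→3' sequence as the mRNA with U replaced by T.

5'-GATCAGTACCCATAACTAGGAGGAAGTGGTGATGTCAGAAGGGCCCCATGGGGATAGCGAGACGATATTTTCGGGAGTAATGGTTAACA-3'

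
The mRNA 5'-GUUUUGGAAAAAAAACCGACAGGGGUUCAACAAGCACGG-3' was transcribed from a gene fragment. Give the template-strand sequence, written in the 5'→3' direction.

Replace U with T to get the coding DNA strand: GTTTTGGAAAAAAAACCGACAGGGGTTCAACAAGCACGG. The template strand is its reverse complement (complement CAAAACCTTTTTTTTGGCTGTCCCCAAGTTGTTCGTGCC, then reverse).

5'-CCGTGCTTGTTGAACCCCTGTCGGTTTTTTTTCCAAAAC-3'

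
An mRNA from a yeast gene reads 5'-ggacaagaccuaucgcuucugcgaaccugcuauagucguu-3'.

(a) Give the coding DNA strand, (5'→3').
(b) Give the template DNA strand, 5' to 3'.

(a) The coding strand matches the mRNA with U→T.
(b) The template strand is the reverse complement of the coding strand.

(a) 5'-GGACAAGACCTATCGCTTCTGCGAACCTGCTATAGTCGTT-3'
(b) 5'-AACGACTATAGCAGGTTCGCAGAAGCGATAGGTCTTGTCC-3'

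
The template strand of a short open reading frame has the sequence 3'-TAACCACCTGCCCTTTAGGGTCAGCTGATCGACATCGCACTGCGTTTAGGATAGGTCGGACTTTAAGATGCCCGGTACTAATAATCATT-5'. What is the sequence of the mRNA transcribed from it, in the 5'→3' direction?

Reading the template 3'→5' as shown, RNA polymerase pairs each base (A→U, T→A, G↔C) to build mRNA 5'→3' directly.

5'-AUUGGUGGACGGGAAAUCCCAGUCGACUAGCUGUAGCGUGACGCAAAUCCUAUCCAGCCUGAAAUUCUACGGGCCAUGAUUAUUAGUAA-3'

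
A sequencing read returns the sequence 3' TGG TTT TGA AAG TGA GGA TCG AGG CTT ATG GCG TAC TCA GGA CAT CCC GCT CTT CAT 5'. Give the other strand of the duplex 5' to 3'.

5′-ACCAAAACTTTCACTCCTAGCTCCGAATACCGCATGAGTCCTGTAGGGCGAGAAGTA-3′

The strand is given 3'→5', so its complement runs 5'→3' in the same left-to-right order: pair each base A↔T, G↔C.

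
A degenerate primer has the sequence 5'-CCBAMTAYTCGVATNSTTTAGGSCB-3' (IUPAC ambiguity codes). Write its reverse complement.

5'-VGSCCTAAASNATBCGARTAKTVGG-3'

Standard pairs A↔T, G↔C; ambiguity codes pair Y↔R, M↔K, S↔S, B↔V, N↔N. Complement (GGVTKATRAGCBTANSAAATCCSGV), then reverse for 5'→3'.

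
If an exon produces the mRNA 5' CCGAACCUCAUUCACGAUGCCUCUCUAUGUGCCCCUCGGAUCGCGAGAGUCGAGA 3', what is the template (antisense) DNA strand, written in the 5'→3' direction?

Replace U with T to get the coding DNA strand: CCGAACCTCATTCACGATGCCTCTCTATGTGCCCCTCGGATCGCGAGAGTCGAGA. The template strand is its reverse complement (complement GGCTTGGAGTAAGTGCTACGGAGAGATACACGGGGAGCCTAGCGCTCTCAGCTCT, then reverse).

5'-TCTCGACTCTCGCGATCCGAGGGGCACATAGAGAGGCATCGTGAATGAGGTTCGG-3'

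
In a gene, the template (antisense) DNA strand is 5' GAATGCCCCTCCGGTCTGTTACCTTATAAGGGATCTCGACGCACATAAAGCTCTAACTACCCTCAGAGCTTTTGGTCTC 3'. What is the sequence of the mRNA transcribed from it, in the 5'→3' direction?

The mRNA has the sequence of the coding strand (reverse complement of the template) with T→U. Reverse complement of GAATGCCCCTCCGGTCTGTTACCTTATAAGGGATCTCGACGCACATAAAGCTCTAACTACCCTCAGAGCTTTTGGTCTC is GAGACCAAAAGCTCTGAGGGTAGTTAGAGCTTTATGTGCGTCGAGATCCCTTATAAGGTAACAGACCGGAGGGGCATTC; then T→U.

5'-GAGACCAAAAGCUCUGAGGGUAGUUAGAGCUUUAUGUGCGUCGAGAUCCCUUAUAAGGUAACAGACCGGAGGGGCAUUC-3'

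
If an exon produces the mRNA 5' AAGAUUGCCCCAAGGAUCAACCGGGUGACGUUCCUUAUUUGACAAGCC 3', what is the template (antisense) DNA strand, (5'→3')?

Replace U with T to get the coding DNA strand: AAGATTGCCCCAAGGATCAACCGGGTGACGTTCCTTATTTGACAAGCC. The template strand is its reverse complement (complement TTCTAACGGGGTTCCTAGTTGGCCCACTGCAAGGAATAAACTGTTCGG, then reverse).

5′-GGCTTGTCAAATAAGGAACGTCACCCGGTTGATCCTTGGGGCAATCTT-3′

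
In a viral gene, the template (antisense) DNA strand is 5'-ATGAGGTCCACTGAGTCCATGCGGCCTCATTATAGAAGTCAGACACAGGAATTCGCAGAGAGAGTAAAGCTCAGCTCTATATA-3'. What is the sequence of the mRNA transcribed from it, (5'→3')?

5'-UAUAUAGAGCUGAGCUUUACUCUCUCUGCGAAUUCCUGUGUCUGACUUCUAUAAUGAGGCCGCAUGGACUCAGUGGACCUCAU-3'

The mRNA has the sequence of the coding strand (reverse complement of the template) with T→U. Reverse complement of ATGAGGTCCACTGAGTCCATGCGGCCTCATTATAGAAGTCAGACACAGGAATTCGCAGAGAGAGTAAAGCTCAGCTCTATATA is TATATAGAGCTGAGCTTTACTCTCTCTGCGAATTCCTGTGTCTGACTTCTATAATGAGGCCGCATGGACTCAGTGGACCTCAT; then T→U.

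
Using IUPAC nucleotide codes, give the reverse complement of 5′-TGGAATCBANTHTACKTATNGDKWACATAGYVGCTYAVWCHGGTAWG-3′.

5'-CWTACCDGWBTRAGCBRCTATGTWMHCNATAMGTADANTVGATTCCA-3'

Standard pairs A↔T, G↔C; ambiguity codes pair Y↔R, K↔M, W↔W, B↔V, D↔H, N↔N. Complement (ACCTTAGVTNADATGMATANCHMWTGTATCRBCGARTBWGDCCATWC), then reverse for 5'→3'.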